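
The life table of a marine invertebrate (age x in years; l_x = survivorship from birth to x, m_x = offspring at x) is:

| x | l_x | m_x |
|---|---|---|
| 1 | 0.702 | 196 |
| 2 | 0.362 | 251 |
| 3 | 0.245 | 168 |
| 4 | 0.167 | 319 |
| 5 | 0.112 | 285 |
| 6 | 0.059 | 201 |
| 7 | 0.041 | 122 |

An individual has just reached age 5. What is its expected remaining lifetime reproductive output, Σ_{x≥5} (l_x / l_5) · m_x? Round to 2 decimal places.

l_5 = 0.112. Conditional survival from age 5 to x is l_x / l_5.
  x=5: (0.112/0.112) × 285 = 285.0000
  x=6: (0.059/0.112) × 201 = 105.8839
  x=7: (0.041/0.112) × 122 = 44.6607
Sum = 285.0000 + 105.8839 + 44.6607 = 435.5446

435.54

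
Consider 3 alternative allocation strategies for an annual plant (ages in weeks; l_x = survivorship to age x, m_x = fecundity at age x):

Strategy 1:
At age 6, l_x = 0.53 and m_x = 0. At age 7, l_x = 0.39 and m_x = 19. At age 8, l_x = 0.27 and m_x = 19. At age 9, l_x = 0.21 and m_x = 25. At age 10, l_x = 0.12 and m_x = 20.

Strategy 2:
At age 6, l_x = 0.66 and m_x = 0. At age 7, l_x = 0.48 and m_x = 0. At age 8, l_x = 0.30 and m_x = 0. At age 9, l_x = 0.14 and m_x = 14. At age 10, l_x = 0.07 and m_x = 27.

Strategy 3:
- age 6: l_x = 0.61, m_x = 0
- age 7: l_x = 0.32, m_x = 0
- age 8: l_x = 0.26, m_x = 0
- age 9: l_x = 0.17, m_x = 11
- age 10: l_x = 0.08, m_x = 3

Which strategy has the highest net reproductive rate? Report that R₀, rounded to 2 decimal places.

Strategy 1: R₀ = 0.53×0 + 0.39×19 + 0.27×19 + 0.21×25 + 0.12×20 = 20.1900
Strategy 2: R₀ = 0.66×0 + 0.48×0 + 0.30×0 + 0.14×14 + 0.07×27 = 3.8500
Strategy 3: R₀ = 0.61×0 + 0.32×0 + 0.26×0 + 0.17×11 + 0.08×3 = 2.1100
Highest R₀: strategy 1 with 20.1900.

20.19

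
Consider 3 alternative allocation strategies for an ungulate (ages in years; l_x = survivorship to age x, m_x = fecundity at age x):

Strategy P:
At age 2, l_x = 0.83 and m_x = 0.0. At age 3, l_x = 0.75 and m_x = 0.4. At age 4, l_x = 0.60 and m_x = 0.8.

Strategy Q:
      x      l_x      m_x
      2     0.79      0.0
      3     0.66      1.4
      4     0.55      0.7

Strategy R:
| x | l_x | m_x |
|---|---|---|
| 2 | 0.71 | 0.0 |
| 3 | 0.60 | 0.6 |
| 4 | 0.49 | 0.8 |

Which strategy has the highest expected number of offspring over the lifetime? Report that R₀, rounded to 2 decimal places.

1.31

Strategy P: R₀ = 0.83×0.0 + 0.75×0.4 + 0.60×0.8 = 0.7800
Strategy Q: R₀ = 0.79×0.0 + 0.66×1.4 + 0.55×0.7 = 1.3090
Strategy R: R₀ = 0.71×0.0 + 0.60×0.6 + 0.49×0.8 = 0.7520
Highest R₀: strategy Q with 1.3090.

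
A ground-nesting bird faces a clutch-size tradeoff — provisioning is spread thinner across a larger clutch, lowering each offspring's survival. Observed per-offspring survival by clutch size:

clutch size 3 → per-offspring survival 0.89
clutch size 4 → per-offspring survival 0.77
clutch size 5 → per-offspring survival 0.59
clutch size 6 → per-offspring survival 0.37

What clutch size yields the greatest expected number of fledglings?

Expected fledglings = c × s(c):
  c=3: 3 × 0.89 = 2.670
  c=4: 4 × 0.77 = 3.080
  c=5: 5 × 0.59 = 2.950
  c=6: 6 × 0.37 = 2.220
Maximum at c = 4 (3.080 fledglings).

4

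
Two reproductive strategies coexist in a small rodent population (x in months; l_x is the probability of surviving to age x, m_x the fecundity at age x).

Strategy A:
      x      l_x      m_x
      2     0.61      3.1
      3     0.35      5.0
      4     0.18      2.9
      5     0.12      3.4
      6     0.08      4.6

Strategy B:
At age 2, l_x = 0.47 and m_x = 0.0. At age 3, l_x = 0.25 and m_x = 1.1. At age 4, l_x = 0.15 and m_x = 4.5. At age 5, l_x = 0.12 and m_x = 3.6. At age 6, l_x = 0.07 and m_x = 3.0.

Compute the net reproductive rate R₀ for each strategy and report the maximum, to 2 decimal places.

Strategy A: R₀ = 0.61×3.1 + 0.35×5.0 + 0.18×2.9 + 0.12×3.4 + 0.08×4.6 = 4.9390
Strategy B: R₀ = 0.47×0.0 + 0.25×1.1 + 0.15×4.5 + 0.12×3.6 + 0.07×3.0 = 1.5920
Highest R₀: strategy A with 4.9390.

4.94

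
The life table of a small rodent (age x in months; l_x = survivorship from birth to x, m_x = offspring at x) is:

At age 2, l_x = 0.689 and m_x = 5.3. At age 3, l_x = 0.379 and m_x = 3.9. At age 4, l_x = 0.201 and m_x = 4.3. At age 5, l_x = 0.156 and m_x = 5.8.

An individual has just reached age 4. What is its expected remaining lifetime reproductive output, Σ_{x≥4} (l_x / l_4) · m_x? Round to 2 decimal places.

l_4 = 0.201. Conditional survival from age 4 to x is l_x / l_4.
  x=4: (0.201/0.201) × 4.3 = 4.3000
  x=5: (0.156/0.201) × 5.8 = 4.5015
Sum = 4.3000 + 4.5015 = 8.8015

8.80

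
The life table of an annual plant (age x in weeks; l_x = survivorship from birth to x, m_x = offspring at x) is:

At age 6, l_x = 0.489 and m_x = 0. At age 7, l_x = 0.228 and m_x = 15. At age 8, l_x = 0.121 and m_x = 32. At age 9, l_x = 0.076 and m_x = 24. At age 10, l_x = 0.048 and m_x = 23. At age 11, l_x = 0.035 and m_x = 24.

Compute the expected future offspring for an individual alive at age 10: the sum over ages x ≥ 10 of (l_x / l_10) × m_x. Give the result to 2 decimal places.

l_10 = 0.048. Conditional survival from age 10 to x is l_x / l_10.
  x=10: (0.048/0.048) × 23 = 23.0000
  x=11: (0.035/0.048) × 24 = 17.5000
Sum = 23.0000 + 17.5000 = 40.5000

40.50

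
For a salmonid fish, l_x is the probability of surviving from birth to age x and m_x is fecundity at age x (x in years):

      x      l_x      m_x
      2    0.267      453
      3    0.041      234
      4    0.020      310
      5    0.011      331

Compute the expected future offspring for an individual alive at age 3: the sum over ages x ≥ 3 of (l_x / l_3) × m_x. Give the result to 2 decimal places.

l_3 = 0.041. Conditional survival from age 3 to x is l_x / l_3.
  x=3: (0.041/0.041) × 234 = 234.0000
  x=4: (0.020/0.041) × 310 = 151.2195
  x=5: (0.011/0.041) × 331 = 88.8049
Sum = 234.0000 + 151.2195 + 88.8049 = 474.0244

474.02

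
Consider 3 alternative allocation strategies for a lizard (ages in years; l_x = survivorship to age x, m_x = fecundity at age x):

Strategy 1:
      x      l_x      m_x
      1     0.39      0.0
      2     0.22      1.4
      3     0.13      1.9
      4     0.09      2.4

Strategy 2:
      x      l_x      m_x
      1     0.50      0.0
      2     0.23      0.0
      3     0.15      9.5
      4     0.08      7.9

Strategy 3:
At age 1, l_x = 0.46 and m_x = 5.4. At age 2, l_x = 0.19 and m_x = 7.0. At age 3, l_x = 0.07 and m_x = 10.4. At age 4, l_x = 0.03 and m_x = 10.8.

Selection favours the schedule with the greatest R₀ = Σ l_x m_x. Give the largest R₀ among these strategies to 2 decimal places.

Strategy 1: R₀ = 0.39×0.0 + 0.22×1.4 + 0.13×1.9 + 0.09×2.4 = 0.7710
Strategy 2: R₀ = 0.50×0.0 + 0.23×0.0 + 0.15×9.5 + 0.08×7.9 = 2.0570
Strategy 3: R₀ = 0.46×5.4 + 0.19×7.0 + 0.07×10.4 + 0.03×10.8 = 4.8660
Highest R₀: strategy 3 with 4.8660.

4.87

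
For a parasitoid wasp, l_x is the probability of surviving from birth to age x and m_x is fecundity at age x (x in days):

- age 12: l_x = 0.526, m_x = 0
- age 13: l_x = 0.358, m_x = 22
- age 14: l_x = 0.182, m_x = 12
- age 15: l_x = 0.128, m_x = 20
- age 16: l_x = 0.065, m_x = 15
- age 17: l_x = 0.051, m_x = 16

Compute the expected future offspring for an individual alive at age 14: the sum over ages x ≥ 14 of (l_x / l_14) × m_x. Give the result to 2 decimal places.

l_14 = 0.182. Conditional survival from age 14 to x is l_x / l_14.
  x=14: (0.182/0.182) × 12 = 12.0000
  x=15: (0.128/0.182) × 20 = 14.0659
  x=16: (0.065/0.182) × 15 = 5.3571
  x=17: (0.051/0.182) × 16 = 4.4835
Sum = 12.0000 + 14.0659 + 5.3571 + 4.4835 = 35.9066

35.91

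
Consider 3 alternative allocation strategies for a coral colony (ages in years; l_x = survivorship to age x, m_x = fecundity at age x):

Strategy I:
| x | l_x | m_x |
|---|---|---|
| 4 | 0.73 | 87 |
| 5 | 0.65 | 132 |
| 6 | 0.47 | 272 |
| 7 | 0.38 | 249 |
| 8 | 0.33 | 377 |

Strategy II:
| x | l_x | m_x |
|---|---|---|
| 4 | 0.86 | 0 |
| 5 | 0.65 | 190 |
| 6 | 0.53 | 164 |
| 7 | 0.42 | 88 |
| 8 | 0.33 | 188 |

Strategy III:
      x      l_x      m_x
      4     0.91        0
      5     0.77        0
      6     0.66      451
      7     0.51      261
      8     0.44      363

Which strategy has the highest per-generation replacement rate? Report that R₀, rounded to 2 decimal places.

590.49

Strategy I: R₀ = 0.73×87 + 0.65×132 + 0.47×272 + 0.38×249 + 0.33×377 = 496.1800
Strategy II: R₀ = 0.86×0 + 0.65×190 + 0.53×164 + 0.42×88 + 0.33×188 = 309.4200
Strategy III: R₀ = 0.91×0 + 0.77×0 + 0.66×451 + 0.51×261 + 0.44×363 = 590.4900
Highest R₀: strategy III with 590.4900.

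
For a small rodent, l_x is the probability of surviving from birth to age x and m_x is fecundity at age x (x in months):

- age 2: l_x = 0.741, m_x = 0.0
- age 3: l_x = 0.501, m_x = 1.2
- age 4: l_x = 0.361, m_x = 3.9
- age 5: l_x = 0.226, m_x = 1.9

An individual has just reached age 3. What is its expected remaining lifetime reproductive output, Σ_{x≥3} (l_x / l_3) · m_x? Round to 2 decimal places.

4.87

l_3 = 0.501. Conditional survival from age 3 to x is l_x / l_3.
  x=3: (0.501/0.501) × 1.2 = 1.2000
  x=4: (0.361/0.501) × 3.9 = 2.8102
  x=5: (0.226/0.501) × 1.9 = 0.8571
Sum = 1.2000 + 2.8102 + 0.8571 = 4.8673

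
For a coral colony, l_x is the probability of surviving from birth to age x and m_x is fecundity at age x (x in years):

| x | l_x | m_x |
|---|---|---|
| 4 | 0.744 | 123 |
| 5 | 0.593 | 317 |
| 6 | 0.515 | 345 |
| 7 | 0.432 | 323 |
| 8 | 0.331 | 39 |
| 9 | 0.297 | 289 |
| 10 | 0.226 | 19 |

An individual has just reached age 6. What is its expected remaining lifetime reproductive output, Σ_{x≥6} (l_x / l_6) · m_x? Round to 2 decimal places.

l_6 = 0.515. Conditional survival from age 6 to x is l_x / l_6.
  x=6: (0.515/0.515) × 345 = 345.0000
  x=7: (0.432/0.515) × 323 = 270.9437
  x=8: (0.331/0.515) × 39 = 25.0660
  x=9: (0.297/0.515) × 289 = 166.6660
  x=10: (0.226/0.515) × 19 = 8.3379
Sum = 345.0000 + 270.9437 + 25.0660 + 166.6660 + 8.3379 = 816.0136

816.01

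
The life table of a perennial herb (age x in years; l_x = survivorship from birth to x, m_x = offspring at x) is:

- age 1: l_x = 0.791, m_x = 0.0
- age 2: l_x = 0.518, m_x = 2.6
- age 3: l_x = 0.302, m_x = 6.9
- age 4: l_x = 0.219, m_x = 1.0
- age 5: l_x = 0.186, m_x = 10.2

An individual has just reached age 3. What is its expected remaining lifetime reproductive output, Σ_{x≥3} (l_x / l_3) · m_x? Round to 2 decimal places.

13.91

l_3 = 0.302. Conditional survival from age 3 to x is l_x / l_3.
  x=3: (0.302/0.302) × 6.9 = 6.9000
  x=4: (0.219/0.302) × 1.0 = 0.7252
  x=5: (0.186/0.302) × 10.2 = 6.2821
Sum = 6.9000 + 0.7252 + 6.2821 = 13.9073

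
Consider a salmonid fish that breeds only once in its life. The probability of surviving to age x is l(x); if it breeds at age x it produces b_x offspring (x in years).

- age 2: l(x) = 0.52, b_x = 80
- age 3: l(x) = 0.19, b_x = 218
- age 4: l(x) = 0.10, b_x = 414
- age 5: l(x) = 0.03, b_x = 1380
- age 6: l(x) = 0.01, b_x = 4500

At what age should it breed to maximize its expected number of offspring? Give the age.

6

Expected offspring if breeding at age x = l(x) × b_x:
  age 2: 0.52 × 80 = 41.600
  age 3: 0.19 × 218 = 41.420
  age 4: 0.10 × 414 = 41.400
  age 5: 0.03 × 1380 = 41.400
  age 6: 0.01 × 4500 = 45.000
Maximum at age 6 (45.000).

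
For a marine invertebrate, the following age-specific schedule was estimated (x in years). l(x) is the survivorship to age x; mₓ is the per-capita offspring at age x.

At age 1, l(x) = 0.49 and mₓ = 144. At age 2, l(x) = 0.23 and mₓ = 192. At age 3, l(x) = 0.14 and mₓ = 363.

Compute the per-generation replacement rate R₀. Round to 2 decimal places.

R₀ = Σ l(x) mₓ:
  age 1: 0.49 × 144 = 70.5600
  age 2: 0.23 × 192 = 44.1600
  age 3: 0.14 × 363 = 50.8200
R₀ = 70.5600 + 44.1600 + 50.8200 = 165.5400

165.54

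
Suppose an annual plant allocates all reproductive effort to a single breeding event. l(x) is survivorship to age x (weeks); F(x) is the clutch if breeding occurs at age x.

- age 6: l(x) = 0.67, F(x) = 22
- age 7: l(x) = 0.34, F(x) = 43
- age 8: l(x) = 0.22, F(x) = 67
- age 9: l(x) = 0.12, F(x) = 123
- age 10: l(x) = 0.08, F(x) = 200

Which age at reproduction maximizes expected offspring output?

10

Expected offspring if breeding at age x = l(x) × F(x):
  age 6: 0.67 × 22 = 14.740
  age 7: 0.34 × 43 = 14.620
  age 8: 0.22 × 67 = 14.740
  age 9: 0.12 × 123 = 14.760
  age 10: 0.08 × 200 = 16.000
Maximum at age 10 (16.000).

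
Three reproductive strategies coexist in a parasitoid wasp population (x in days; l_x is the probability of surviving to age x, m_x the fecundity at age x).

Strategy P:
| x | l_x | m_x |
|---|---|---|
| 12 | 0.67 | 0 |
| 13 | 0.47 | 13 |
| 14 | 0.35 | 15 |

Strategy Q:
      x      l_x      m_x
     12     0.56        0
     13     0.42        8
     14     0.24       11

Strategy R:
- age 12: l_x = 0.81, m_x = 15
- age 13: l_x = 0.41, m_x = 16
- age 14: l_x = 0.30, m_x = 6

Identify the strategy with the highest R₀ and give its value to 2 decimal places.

Strategy P: R₀ = 0.67×0 + 0.47×13 + 0.35×15 = 11.3600
Strategy Q: R₀ = 0.56×0 + 0.42×8 + 0.24×11 = 6.0000
Strategy R: R₀ = 0.81×15 + 0.41×16 + 0.30×6 = 20.5100
Highest R₀: strategy R with 20.5100.

20.51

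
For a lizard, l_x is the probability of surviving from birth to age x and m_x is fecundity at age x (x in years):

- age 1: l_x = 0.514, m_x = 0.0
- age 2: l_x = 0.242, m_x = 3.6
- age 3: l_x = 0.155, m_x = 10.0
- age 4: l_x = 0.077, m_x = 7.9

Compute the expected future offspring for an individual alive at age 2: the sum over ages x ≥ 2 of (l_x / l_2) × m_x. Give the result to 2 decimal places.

12.52

l_2 = 0.242. Conditional survival from age 2 to x is l_x / l_2.
  x=2: (0.242/0.242) × 3.6 = 3.6000
  x=3: (0.155/0.242) × 10.0 = 6.4050
  x=4: (0.077/0.242) × 7.9 = 2.5136
Sum = 3.6000 + 6.4050 + 2.5136 = 12.5186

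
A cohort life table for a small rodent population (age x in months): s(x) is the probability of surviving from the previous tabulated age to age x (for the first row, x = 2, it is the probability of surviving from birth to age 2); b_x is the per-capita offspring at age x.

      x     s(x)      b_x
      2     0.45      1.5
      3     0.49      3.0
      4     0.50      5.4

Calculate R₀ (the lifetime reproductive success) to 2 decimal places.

1.93

Survivorship from birth: l_x = s_2·s_3·…·s_x.
  l_2 = 0.45000
  l_3 = 0.22050
  l_4 = 0.11025
R₀ = Σ l_x b_x:
  age 2: 0.45000 × 1.5 = 0.6750
  age 3: 0.22050 × 3.0 = 0.6615
  age 4: 0.11025 × 5.4 = 0.5954
R₀ = 0.6750 + 0.6615 + 0.5954 = 1.9319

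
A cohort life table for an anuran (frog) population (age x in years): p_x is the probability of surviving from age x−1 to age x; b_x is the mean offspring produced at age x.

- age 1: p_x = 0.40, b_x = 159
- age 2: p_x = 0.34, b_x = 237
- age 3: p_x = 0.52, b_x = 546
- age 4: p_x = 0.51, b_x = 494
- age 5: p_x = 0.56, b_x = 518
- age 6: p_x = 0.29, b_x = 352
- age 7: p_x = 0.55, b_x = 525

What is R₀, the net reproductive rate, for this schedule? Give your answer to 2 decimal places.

Survivorship from birth: l_x = p_1·p_2·…·p_x.
  l_1 = 0.40000
  l_2 = 0.13600
  l_3 = 0.07072
  l_4 = 0.03607
  l_5 = 0.02020
  l_6 = 0.00586
  l_7 = 0.00322
R₀ = Σ l_x b_x:
  age 1: 0.40000 × 159 = 63.6000
  age 2: 0.13600 × 237 = 32.2320
  age 3: 0.07072 × 546 = 38.6131
  age 4: 0.03607 × 494 = 17.8186
  age 5: 0.02020 × 518 = 10.4636
  age 6: 0.00586 × 352 = 2.0627
  age 7: 0.00322 × 525 = 1.6905
R₀ = 63.6000 + 32.2320 + 38.6131 + 17.8186 + 10.4636 + 2.0627 + 1.6905 = 166.4805

166.48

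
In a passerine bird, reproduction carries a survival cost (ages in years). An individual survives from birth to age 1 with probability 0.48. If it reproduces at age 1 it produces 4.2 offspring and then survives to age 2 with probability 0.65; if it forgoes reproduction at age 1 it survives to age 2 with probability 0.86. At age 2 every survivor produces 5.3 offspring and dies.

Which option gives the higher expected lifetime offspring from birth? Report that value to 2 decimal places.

3.67

breed at age 1: R₀ = 0.48 × (4.2 + 0.65 × 5.3) = 0.48 × 7.6450 = 3.6696
delay to age 2: R₀ = 0.48 × (0.86 × 5.3) = 0.48 × 4.5580 = 2.1878
Higher: breed at age 1 (3.6696).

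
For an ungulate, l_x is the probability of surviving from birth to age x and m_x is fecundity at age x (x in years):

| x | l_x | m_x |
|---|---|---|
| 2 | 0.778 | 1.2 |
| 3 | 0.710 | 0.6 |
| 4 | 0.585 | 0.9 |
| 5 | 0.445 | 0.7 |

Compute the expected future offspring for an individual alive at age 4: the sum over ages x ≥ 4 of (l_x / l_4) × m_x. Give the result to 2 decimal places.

1.43

l_4 = 0.585. Conditional survival from age 4 to x is l_x / l_4.
  x=4: (0.585/0.585) × 0.9 = 0.9000
  x=5: (0.445/0.585) × 0.7 = 0.5325
Sum = 0.9000 + 0.5325 = 1.4325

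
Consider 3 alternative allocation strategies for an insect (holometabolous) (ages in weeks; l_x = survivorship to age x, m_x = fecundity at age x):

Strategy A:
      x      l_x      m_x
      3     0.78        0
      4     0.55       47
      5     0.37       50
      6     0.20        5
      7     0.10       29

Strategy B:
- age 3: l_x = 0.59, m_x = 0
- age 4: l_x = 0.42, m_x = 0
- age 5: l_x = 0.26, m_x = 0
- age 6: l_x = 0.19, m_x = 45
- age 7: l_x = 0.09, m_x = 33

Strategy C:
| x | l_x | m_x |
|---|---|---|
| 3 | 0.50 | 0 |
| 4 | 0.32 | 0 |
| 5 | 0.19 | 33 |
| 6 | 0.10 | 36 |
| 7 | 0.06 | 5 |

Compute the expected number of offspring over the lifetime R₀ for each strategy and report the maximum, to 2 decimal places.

48.25

Strategy A: R₀ = 0.78×0 + 0.55×47 + 0.37×50 + 0.20×5 + 0.10×29 = 48.2500
Strategy B: R₀ = 0.59×0 + 0.42×0 + 0.26×0 + 0.19×45 + 0.09×33 = 11.5200
Strategy C: R₀ = 0.50×0 + 0.32×0 + 0.19×33 + 0.10×36 + 0.06×5 = 10.1700
Highest R₀: strategy A with 48.2500.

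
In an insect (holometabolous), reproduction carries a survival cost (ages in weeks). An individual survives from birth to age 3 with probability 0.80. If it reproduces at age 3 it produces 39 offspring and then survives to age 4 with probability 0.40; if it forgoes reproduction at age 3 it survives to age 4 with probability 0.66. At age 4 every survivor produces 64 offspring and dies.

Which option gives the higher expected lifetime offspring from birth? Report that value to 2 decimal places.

breed at age 3: R₀ = 0.80 × (39 + 0.40 × 64) = 0.80 × 64.6000 = 51.6800
delay to age 4: R₀ = 0.80 × (0.66 × 64) = 0.80 × 42.2400 = 33.7920
Higher: breed at age 3 (51.6800).

51.68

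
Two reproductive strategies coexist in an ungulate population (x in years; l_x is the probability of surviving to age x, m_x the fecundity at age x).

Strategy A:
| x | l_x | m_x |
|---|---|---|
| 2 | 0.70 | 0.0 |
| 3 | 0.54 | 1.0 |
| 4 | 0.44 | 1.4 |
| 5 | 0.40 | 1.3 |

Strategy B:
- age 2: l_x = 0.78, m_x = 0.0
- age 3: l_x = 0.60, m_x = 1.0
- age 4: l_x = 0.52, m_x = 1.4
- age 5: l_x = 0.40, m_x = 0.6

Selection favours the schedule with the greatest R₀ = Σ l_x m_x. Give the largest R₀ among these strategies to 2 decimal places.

Strategy A: R₀ = 0.70×0.0 + 0.54×1.0 + 0.44×1.4 + 0.40×1.3 = 1.6760
Strategy B: R₀ = 0.78×0.0 + 0.60×1.0 + 0.52×1.4 + 0.40×0.6 = 1.5680
Highest R₀: strategy A with 1.6760.

1.68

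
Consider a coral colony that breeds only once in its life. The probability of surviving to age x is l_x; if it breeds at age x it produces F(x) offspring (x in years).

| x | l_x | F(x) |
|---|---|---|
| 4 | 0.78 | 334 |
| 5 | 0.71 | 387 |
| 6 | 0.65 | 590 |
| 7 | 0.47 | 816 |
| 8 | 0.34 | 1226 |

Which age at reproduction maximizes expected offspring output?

8

Expected offspring if breeding at age x = l_x × F(x):
  age 4: 0.78 × 334 = 260.520
  age 5: 0.71 × 387 = 274.770
  age 6: 0.65 × 590 = 383.500
  age 7: 0.47 × 816 = 383.520
  age 8: 0.34 × 1226 = 416.840
Maximum at age 8 (416.840).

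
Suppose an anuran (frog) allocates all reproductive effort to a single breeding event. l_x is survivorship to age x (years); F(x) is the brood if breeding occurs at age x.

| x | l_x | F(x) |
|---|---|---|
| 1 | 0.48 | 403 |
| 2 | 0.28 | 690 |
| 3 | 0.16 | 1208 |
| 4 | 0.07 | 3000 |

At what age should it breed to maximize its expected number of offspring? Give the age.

Expected offspring if breeding at age x = l_x × F(x):
  age 1: 0.48 × 403 = 193.440
  age 2: 0.28 × 690 = 193.200
  age 3: 0.16 × 1208 = 193.280
  age 4: 0.07 × 3000 = 210.000
Maximum at age 4 (210.000).

4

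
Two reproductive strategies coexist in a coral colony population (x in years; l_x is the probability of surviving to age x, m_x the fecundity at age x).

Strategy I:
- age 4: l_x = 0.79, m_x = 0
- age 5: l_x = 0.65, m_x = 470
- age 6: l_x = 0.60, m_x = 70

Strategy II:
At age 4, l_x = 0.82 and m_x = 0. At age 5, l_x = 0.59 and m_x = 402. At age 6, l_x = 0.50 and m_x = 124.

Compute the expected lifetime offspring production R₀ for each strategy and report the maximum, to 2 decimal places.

Strategy I: R₀ = 0.79×0 + 0.65×470 + 0.60×70 = 347.5000
Strategy II: R₀ = 0.82×0 + 0.59×402 + 0.50×124 = 299.1800
Highest R₀: strategy I with 347.5000.

347.50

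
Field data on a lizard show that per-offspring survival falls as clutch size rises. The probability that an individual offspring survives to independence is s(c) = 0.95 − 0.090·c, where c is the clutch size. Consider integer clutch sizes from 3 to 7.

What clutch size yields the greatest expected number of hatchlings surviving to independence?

Expected hatchlings surviving to independence = c × s(c):
  c=3: 3 × 0.680 = 2.040
  c=4: 4 × 0.590 = 2.360
  c=5: 5 × 0.500 = 2.500
  c=6: 6 × 0.410 = 2.460
  c=7: 7 × 0.320 = 2.240
Maximum at c = 5 (2.500 hatchlings surviving to independence).

5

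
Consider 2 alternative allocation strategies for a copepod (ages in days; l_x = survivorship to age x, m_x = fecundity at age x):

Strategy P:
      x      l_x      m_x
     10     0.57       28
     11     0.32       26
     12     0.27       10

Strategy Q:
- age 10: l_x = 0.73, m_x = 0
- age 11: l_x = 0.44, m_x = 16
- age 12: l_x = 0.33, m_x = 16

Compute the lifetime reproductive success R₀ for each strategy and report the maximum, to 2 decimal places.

26.98

Strategy P: R₀ = 0.57×28 + 0.32×26 + 0.27×10 = 26.9800
Strategy Q: R₀ = 0.73×0 + 0.44×16 + 0.33×16 = 12.3200
Highest R₀: strategy P with 26.9800.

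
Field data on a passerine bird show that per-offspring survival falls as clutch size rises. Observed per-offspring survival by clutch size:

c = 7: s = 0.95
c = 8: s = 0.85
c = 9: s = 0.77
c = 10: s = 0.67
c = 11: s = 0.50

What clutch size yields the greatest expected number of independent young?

9

Expected independent young = c × s(c):
  c=7: 7 × 0.95 = 6.650
  c=8: 8 × 0.85 = 6.800
  c=9: 9 × 0.77 = 6.930
  c=10: 10 × 0.67 = 6.700
  c=11: 11 × 0.50 = 5.500
Maximum at c = 9 (6.930 independent young).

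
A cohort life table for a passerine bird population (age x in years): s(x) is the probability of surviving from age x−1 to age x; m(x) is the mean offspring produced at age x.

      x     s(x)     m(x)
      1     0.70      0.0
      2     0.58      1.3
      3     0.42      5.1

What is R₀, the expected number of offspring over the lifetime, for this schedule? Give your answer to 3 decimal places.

Survivorship from birth: l_x = s_1·s_2·…·s_x.
  l_1 = 0.70000
  l_2 = 0.40600
  l_3 = 0.17052
R₀ = Σ l_x m(x):
  age 1: 0.70000 × 0.0 = 0.0000
  age 2: 0.40600 × 1.3 = 0.5278
  age 3: 0.17052 × 5.1 = 0.8697
R₀ = 0.0000 + 0.5278 + 0.8697 = 1.3975

1.397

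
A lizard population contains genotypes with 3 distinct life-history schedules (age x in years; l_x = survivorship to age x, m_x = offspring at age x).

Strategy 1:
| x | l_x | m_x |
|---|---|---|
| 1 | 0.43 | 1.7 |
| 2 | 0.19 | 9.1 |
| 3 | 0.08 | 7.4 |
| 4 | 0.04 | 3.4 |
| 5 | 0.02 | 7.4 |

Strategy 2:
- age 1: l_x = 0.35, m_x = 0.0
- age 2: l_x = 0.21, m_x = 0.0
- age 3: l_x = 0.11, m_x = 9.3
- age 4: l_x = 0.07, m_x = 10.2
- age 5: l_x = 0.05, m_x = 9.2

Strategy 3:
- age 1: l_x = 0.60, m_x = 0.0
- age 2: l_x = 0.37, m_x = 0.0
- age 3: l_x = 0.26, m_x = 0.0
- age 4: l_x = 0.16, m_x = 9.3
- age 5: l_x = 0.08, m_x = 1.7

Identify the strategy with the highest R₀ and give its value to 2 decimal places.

Strategy 1: R₀ = 0.43×1.7 + 0.19×9.1 + 0.08×7.4 + 0.04×3.4 + 0.02×7.4 = 3.3360
Strategy 2: R₀ = 0.35×0.0 + 0.21×0.0 + 0.11×9.3 + 0.07×10.2 + 0.05×9.2 = 2.1970
Strategy 3: R₀ = 0.60×0.0 + 0.37×0.0 + 0.26×0.0 + 0.16×9.3 + 0.08×1.7 = 1.6240
Highest R₀: strategy 1 with 3.3360.

3.34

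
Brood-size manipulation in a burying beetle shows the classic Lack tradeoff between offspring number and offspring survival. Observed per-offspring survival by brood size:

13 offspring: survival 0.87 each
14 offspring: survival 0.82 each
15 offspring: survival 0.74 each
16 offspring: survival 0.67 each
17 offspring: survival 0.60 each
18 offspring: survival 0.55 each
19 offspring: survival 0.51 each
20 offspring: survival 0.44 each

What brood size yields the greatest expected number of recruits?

14

Expected recruits = c × s(c):
  c=13: 13 × 0.87 = 11.310
  c=14: 14 × 0.82 = 11.480
  c=15: 15 × 0.74 = 11.100
  c=16: 16 × 0.67 = 10.720
  c=17: 17 × 0.60 = 10.200
  c=18: 18 × 0.55 = 9.900
  c=19: 19 × 0.51 = 9.690
  c=20: 20 × 0.44 = 8.800
Maximum at c = 14 (11.480 recruits).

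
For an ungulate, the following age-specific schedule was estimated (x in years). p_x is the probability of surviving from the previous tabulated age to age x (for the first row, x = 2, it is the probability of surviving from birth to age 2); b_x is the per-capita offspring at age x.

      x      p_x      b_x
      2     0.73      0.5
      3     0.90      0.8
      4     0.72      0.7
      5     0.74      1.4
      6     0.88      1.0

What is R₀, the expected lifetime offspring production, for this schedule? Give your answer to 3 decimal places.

Survivorship from birth: l_x = p_2·p_3·…·p_x.
  l_2 = 0.73000
  l_3 = 0.65700
  l_4 = 0.47304
  l_5 = 0.35005
  l_6 = 0.30804
R₀ = Σ l_x b_x:
  age 2: 0.73000 × 0.5 = 0.3650
  age 3: 0.65700 × 0.8 = 0.5256
  age 4: 0.47304 × 0.7 = 0.3311
  age 5: 0.35005 × 1.4 = 0.4901
  age 6: 0.30804 × 1.0 = 0.3080
R₀ = 0.3650 + 0.5256 + 0.3311 + 0.4901 + 0.3080 = 2.0198

2.020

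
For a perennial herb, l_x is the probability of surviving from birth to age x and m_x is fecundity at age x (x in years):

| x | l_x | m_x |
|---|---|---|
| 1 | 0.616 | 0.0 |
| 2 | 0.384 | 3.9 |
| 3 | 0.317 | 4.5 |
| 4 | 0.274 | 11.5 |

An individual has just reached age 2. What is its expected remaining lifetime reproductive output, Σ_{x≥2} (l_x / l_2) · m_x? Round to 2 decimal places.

15.82

l_2 = 0.384. Conditional survival from age 2 to x is l_x / l_2.
  x=2: (0.384/0.384) × 3.9 = 3.9000
  x=3: (0.317/0.384) × 4.5 = 3.7148
  x=4: (0.274/0.384) × 11.5 = 8.2057
Sum = 3.9000 + 3.7148 + 8.2057 = 15.8206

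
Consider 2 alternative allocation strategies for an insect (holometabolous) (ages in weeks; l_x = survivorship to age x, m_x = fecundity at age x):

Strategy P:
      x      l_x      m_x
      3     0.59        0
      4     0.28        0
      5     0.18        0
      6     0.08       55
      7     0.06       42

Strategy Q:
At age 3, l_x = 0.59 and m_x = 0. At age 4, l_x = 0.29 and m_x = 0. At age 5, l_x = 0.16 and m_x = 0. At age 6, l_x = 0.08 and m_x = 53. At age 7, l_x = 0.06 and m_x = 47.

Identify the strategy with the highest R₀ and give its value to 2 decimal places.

Strategy P: R₀ = 0.59×0 + 0.28×0 + 0.18×0 + 0.08×55 + 0.06×42 = 6.9200
Strategy Q: R₀ = 0.59×0 + 0.29×0 + 0.16×0 + 0.08×53 + 0.06×47 = 7.0600
Highest R₀: strategy Q with 7.0600.

7.06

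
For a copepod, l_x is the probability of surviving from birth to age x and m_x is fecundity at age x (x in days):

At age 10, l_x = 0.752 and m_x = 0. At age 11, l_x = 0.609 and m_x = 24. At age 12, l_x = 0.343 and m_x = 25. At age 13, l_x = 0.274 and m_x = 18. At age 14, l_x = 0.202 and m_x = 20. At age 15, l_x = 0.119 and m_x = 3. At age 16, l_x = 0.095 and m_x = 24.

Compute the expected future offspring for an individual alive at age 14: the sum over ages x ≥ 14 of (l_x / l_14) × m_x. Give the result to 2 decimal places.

33.05

l_14 = 0.202. Conditional survival from age 14 to x is l_x / l_14.
  x=14: (0.202/0.202) × 20 = 20.0000
  x=15: (0.119/0.202) × 3 = 1.7673
  x=16: (0.095/0.202) × 24 = 11.2871
Sum = 20.0000 + 1.7673 + 11.2871 = 33.0545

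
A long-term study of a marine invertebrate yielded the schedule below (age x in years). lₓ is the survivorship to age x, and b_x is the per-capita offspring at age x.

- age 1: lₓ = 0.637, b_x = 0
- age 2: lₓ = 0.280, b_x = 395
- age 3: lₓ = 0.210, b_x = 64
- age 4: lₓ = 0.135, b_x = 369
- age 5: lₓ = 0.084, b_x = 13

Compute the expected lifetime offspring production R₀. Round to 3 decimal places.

174.947

R₀ = Σ lₓ b_x:
  age 1: 0.637 × 0 = 0.0000
  age 2: 0.280 × 395 = 110.6000
  age 3: 0.210 × 64 = 13.4400
  age 4: 0.135 × 369 = 49.8150
  age 5: 0.084 × 13 = 1.0920
R₀ = 0.0000 + 110.6000 + 13.4400 + 49.8150 + 1.0920 = 174.9470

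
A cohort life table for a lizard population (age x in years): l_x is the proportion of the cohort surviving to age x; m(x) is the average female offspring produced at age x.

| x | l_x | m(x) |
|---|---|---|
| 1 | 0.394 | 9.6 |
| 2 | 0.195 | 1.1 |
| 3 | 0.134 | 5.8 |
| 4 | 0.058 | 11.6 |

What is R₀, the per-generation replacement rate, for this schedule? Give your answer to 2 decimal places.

R₀ = Σ l_x m(x):
  age 1: 0.394 × 9.6 = 3.7824
  age 2: 0.195 × 1.1 = 0.2145
  age 3: 0.134 × 5.8 = 0.7772
  age 4: 0.058 × 11.6 = 0.6728
R₀ = 3.7824 + 0.2145 + 0.7772 + 0.6728 = 5.4469

5.45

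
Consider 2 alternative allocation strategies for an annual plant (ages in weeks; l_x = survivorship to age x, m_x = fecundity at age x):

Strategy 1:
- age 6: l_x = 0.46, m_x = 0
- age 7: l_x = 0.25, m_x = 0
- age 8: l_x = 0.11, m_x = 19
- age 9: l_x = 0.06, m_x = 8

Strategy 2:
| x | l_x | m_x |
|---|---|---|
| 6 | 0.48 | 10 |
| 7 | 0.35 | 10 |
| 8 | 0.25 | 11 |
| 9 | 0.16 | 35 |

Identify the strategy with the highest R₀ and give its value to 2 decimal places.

16.65

Strategy 1: R₀ = 0.46×0 + 0.25×0 + 0.11×19 + 0.06×8 = 2.5700
Strategy 2: R₀ = 0.48×10 + 0.35×10 + 0.25×11 + 0.16×35 = 16.6500
Highest R₀: strategy 2 with 16.6500.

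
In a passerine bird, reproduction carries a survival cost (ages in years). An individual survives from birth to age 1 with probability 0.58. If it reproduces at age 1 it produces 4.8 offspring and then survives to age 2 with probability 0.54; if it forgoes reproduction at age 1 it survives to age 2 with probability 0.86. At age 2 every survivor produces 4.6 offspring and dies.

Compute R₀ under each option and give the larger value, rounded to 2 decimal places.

breed at age 1: R₀ = 0.58 × (4.8 + 0.54 × 4.6) = 0.58 × 7.2840 = 4.2247
delay to age 2: R₀ = 0.58 × (0.86 × 4.6) = 0.58 × 3.9560 = 2.2945
Higher: breed at age 1 (4.2247).

4.22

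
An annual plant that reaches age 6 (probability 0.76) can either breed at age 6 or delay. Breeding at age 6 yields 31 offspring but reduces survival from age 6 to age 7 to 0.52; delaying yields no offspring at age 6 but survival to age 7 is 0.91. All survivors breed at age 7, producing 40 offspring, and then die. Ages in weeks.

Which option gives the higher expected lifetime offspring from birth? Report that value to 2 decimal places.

39.37

breed at age 6: R₀ = 0.76 × (31 + 0.52 × 40) = 0.76 × 51.8000 = 39.3680
delay to age 7: R₀ = 0.76 × (0.91 × 40) = 0.76 × 36.4000 = 27.6640
Higher: breed at age 6 (39.3680).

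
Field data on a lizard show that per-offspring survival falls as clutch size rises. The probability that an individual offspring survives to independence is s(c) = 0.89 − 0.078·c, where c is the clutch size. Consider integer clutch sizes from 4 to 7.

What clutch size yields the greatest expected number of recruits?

Expected recruits = c × s(c):
  c=4: 4 × 0.578 = 2.312
  c=5: 5 × 0.500 = 2.500
  c=6: 6 × 0.422 = 2.532
  c=7: 7 × 0.344 = 2.408
Maximum at c = 6 (2.532 recruits).

6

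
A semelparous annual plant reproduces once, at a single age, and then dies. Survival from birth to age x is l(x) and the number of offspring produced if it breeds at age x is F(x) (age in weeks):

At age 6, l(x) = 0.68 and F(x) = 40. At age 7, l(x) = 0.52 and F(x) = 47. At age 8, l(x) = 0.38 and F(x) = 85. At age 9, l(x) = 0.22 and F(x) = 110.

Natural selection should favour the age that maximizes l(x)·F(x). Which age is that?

8

Expected offspring if breeding at age x = l(x) × F(x):
  age 6: 0.68 × 40 = 27.200
  age 7: 0.52 × 47 = 24.440
  age 8: 0.38 × 85 = 32.300
  age 9: 0.22 × 110 = 24.200
Maximum at age 8 (32.300).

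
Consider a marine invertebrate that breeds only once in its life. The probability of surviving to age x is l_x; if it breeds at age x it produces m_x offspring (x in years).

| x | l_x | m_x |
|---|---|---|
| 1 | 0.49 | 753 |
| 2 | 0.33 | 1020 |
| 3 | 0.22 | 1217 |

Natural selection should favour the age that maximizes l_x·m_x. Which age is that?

1

Expected offspring if breeding at age x = l_x × m_x:
  age 1: 0.49 × 753 = 368.970
  age 2: 0.33 × 1020 = 336.600
  age 3: 0.22 × 1217 = 267.740
Maximum at age 1 (368.970).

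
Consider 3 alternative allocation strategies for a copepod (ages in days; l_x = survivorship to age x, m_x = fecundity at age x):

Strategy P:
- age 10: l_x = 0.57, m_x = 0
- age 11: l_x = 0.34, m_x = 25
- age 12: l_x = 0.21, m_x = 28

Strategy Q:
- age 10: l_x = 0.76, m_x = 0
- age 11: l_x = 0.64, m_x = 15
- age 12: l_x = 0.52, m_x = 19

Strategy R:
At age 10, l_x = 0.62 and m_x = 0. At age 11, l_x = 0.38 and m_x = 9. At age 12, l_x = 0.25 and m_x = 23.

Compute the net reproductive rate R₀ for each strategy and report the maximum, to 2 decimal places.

19.48

Strategy P: R₀ = 0.57×0 + 0.34×25 + 0.21×28 = 14.3800
Strategy Q: R₀ = 0.76×0 + 0.64×15 + 0.52×19 = 19.4800
Strategy R: R₀ = 0.62×0 + 0.38×9 + 0.25×23 = 9.1700
Highest R₀: strategy Q with 19.4800.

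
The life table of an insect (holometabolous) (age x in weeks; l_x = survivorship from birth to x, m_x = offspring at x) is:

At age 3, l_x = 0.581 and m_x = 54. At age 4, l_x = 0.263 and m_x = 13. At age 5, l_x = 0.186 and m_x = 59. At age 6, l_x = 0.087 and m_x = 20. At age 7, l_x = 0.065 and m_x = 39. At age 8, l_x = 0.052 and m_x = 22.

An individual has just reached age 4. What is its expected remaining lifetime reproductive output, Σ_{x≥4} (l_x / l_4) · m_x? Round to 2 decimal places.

75.33

l_4 = 0.263. Conditional survival from age 4 to x is l_x / l_4.
  x=4: (0.263/0.263) × 13 = 13.0000
  x=5: (0.186/0.263) × 59 = 41.7262
  x=6: (0.087/0.263) × 20 = 6.6160
  x=7: (0.065/0.263) × 39 = 9.6388
  x=8: (0.052/0.263) × 22 = 4.3498
Sum = 13.0000 + 41.7262 + 6.6160 + 9.6388 + 4.3498 = 75.3308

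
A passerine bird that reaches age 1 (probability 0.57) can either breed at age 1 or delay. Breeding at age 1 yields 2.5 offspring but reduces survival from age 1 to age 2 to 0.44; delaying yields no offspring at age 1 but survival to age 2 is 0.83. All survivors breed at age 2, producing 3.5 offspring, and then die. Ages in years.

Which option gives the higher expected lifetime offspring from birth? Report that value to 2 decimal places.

breed at age 1: R₀ = 0.57 × (2.5 + 0.44 × 3.5) = 0.57 × 4.0400 = 2.3028
delay to age 2: R₀ = 0.57 × (0.83 × 3.5) = 0.57 × 2.9050 = 1.6558
Higher: breed at age 1 (2.3028).

2.30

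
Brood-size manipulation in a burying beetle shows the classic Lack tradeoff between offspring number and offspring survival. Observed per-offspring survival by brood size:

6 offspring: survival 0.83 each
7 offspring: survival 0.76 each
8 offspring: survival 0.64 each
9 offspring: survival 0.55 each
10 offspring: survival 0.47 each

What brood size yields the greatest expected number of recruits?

7

Expected recruits = c × s(c):
  c=6: 6 × 0.83 = 4.980
  c=7: 7 × 0.76 = 5.320
  c=8: 8 × 0.64 = 5.120
  c=9: 9 × 0.55 = 4.950
  c=10: 10 × 0.47 = 4.700
Maximum at c = 7 (5.320 recruits).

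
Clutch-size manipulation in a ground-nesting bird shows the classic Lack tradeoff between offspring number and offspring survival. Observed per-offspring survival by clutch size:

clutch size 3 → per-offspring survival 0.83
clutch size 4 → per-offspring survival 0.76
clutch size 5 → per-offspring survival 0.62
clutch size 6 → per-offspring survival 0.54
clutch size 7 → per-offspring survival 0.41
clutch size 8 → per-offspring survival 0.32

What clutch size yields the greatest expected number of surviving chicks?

6

Expected surviving chicks = c × s(c):
  c=3: 3 × 0.83 = 2.490
  c=4: 4 × 0.76 = 3.040
  c=5: 5 × 0.62 = 3.100
  c=6: 6 × 0.54 = 3.240
  c=7: 7 × 0.41 = 2.870
  c=8: 8 × 0.32 = 2.560
Maximum at c = 6 (3.240 surviving chicks).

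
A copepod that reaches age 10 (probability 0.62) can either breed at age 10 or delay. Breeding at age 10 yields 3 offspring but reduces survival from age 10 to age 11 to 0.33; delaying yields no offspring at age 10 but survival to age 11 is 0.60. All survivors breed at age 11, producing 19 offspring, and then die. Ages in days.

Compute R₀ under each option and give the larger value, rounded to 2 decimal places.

7.07

breed at age 10: R₀ = 0.62 × (3 + 0.33 × 19) = 0.62 × 9.2700 = 5.7474
delay to age 11: R₀ = 0.62 × (0.60 × 19) = 0.62 × 11.4000 = 7.0680
Higher: delay to age 11 (7.0680).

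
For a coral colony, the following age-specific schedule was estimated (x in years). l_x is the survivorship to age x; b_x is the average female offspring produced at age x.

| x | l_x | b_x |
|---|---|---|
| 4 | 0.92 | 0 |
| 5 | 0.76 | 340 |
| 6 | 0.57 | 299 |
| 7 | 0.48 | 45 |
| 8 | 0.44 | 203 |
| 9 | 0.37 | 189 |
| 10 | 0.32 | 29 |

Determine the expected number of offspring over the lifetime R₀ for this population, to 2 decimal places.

618.96

R₀ = Σ l_x b_x:
  age 4: 0.92 × 0 = 0.0000
  age 5: 0.76 × 340 = 258.4000
  age 6: 0.57 × 299 = 170.4300
  age 7: 0.48 × 45 = 21.6000
  age 8: 0.44 × 203 = 89.3200
  age 9: 0.37 × 189 = 69.9300
  age 10: 0.32 × 29 = 9.2800
R₀ = 0.0000 + 258.4000 + 170.4300 + 21.6000 + 89.3200 + 69.9300 + 9.2800 = 618.9600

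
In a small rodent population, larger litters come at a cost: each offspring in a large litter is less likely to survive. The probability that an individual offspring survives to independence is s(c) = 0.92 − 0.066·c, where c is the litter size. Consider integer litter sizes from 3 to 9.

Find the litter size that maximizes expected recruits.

7

Expected recruits = c × s(c):
  c=3: 3 × 0.722 = 2.166
  c=4: 4 × 0.656 = 2.624
  c=5: 5 × 0.590 = 2.950
  c=6: 6 × 0.524 = 3.144
  c=7: 7 × 0.458 = 3.206
  c=8: 8 × 0.392 = 3.136
  c=9: 9 × 0.326 = 2.934
Maximum at c = 7 (3.206 recruits).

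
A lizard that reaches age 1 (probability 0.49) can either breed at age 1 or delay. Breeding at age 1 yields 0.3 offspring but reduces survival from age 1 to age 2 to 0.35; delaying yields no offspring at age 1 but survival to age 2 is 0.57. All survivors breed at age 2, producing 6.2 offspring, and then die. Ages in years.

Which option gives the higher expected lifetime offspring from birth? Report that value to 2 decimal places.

breed at age 1: R₀ = 0.49 × (0.3 + 0.35 × 6.2) = 0.49 × 2.4700 = 1.2103
delay to age 2: R₀ = 0.49 × (0.57 × 6.2) = 0.49 × 3.5340 = 1.7317
Higher: delay to age 2 (1.7317).

1.73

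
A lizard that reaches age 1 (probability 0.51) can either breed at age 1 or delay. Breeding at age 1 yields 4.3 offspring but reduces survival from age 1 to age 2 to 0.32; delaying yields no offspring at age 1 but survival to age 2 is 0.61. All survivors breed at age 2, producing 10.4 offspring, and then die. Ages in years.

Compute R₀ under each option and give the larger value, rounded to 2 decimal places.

3.89

breed at age 1: R₀ = 0.51 × (4.3 + 0.32 × 10.4) = 0.51 × 7.6280 = 3.8903
delay to age 2: R₀ = 0.51 × (0.61 × 10.4) = 0.51 × 6.3440 = 3.2354
Higher: breed at age 1 (3.8903).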